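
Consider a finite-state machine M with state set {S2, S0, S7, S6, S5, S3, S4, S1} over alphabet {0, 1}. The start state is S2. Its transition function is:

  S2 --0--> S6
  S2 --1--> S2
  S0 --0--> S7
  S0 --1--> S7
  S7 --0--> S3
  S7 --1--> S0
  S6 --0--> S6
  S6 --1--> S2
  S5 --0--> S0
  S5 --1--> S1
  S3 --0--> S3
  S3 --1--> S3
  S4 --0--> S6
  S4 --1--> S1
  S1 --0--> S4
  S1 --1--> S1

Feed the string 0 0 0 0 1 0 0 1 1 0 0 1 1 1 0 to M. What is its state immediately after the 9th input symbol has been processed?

S2 → S6 → S6 → S6 → S6 → S2 → S6 → S6 → S2 → S2
After 9 symbols: S2.

S2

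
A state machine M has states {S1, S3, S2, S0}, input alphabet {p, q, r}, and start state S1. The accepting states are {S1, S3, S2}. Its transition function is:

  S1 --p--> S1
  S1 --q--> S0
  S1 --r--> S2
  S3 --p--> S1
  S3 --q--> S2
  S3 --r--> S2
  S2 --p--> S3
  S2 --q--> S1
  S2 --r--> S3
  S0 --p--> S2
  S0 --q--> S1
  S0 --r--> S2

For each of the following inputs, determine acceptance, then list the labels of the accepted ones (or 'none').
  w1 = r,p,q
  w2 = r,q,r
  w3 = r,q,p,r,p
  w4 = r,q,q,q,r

w1: Trace: S1 -r-> S2 -p-> S3 -q-> S2  → end S2, accepted
w2: Trace: S1 -r-> S2 -q-> S1 -r-> S2  → end S2, accepted
w3: Trace: S1 -r-> S2 -q-> S1 -p-> S1 -r-> S2 -p-> S3  → end S3, accepted
w4: Trace: S1 -r-> S2 -q-> S1 -q-> S0 -q-> S1 -r-> S2  → end S2, accepted

w1, w2, w3, w4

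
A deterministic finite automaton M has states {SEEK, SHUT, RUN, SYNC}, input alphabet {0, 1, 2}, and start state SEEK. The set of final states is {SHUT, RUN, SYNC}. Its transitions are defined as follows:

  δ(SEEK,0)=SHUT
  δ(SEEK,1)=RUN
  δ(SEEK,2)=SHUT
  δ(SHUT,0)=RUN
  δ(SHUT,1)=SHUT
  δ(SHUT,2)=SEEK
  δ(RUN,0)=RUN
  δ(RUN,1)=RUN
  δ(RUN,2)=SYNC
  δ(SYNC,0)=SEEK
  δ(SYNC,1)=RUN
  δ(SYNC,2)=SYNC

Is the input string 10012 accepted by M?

Yes

SEEK → RUN → RUN → RUN → RUN → SYNC
End state SYNC is accepting.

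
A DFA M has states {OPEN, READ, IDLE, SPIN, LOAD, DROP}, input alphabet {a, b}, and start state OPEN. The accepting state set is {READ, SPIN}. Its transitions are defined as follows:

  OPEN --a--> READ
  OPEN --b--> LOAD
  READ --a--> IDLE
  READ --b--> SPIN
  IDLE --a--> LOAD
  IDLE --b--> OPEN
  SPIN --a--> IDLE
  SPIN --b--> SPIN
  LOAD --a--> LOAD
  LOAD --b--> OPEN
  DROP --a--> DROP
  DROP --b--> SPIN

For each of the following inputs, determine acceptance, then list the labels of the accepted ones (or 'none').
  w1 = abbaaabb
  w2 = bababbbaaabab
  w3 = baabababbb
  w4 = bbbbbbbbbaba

w1:
  start at OPEN
  read 'a': OPEN → READ
  read 'b': READ → SPIN
  read 'b': SPIN → SPIN
  read 'a': SPIN → IDLE
  read 'a': IDLE → LOAD
  read 'a': LOAD → LOAD
  read 'b': LOAD → OPEN
  read 'b': OPEN → LOAD
  end LOAD, rejected
w2:
  start at OPEN
  read 'b': OPEN → LOAD
  read 'a': LOAD → LOAD
  read 'b': LOAD → OPEN
  read 'a': OPEN → READ
  read 'b': READ → SPIN
  read 'b': SPIN → SPIN
  read 'b': SPIN → SPIN
  read 'a': SPIN → IDLE
  read 'a': IDLE → LOAD
  read 'a': LOAD → LOAD
  read 'b': LOAD → OPEN
  read 'a': OPEN → READ
  read 'b': READ → SPIN
  end SPIN, accepted
w3:
  start at OPEN
  read 'b': OPEN → LOAD
  read 'a': LOAD → LOAD
  read 'a': LOAD → LOAD
  read 'b': LOAD → OPEN
  read 'a': OPEN → READ
  read 'b': READ → SPIN
  read 'a': SPIN → IDLE
  read 'b': IDLE → OPEN
  read 'b': OPEN → LOAD
  read 'b': LOAD → OPEN
  end OPEN, rejected
w4:
  start at OPEN
  read 'b': OPEN → LOAD
  read 'b': LOAD → OPEN
  read 'b': OPEN → LOAD
  read 'b': LOAD → OPEN
  read 'b': OPEN → LOAD
  read 'b': LOAD → OPEN
  read 'b': OPEN → LOAD
  read 'b': LOAD → OPEN
  read 'b': OPEN → LOAD
  read 'a': LOAD → LOAD
  read 'b': LOAD → OPEN
  read 'a': OPEN → READ
  end READ, accepted

w2, w4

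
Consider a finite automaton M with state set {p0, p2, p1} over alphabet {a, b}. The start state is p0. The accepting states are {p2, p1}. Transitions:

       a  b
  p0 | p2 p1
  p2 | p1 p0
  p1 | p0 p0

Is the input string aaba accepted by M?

Yes

start at p0
read 'a': p0 → p2
read 'a': p2 → p1
read 'b': p1 → p0
read 'a': p0 → p2
End state p2 is accepting.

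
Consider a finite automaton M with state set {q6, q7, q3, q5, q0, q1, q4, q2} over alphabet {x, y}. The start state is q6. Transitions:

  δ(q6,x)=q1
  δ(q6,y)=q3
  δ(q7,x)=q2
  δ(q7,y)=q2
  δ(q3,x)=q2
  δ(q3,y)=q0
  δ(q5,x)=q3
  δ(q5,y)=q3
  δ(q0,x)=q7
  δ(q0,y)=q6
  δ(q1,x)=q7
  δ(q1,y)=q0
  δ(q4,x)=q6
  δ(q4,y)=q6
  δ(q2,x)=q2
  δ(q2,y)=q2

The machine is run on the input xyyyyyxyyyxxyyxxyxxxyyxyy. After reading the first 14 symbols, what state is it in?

q2

Trace: q6 -x-> q1 -y-> q0 -y-> q6 -y-> q3 -y-> q0 -y-> q6 -x-> q1 -y-> q0 -y-> q6 -y-> q3 -x-> q2 -x-> q2 -y-> q2 -y-> q2
After 14 symbols: q2.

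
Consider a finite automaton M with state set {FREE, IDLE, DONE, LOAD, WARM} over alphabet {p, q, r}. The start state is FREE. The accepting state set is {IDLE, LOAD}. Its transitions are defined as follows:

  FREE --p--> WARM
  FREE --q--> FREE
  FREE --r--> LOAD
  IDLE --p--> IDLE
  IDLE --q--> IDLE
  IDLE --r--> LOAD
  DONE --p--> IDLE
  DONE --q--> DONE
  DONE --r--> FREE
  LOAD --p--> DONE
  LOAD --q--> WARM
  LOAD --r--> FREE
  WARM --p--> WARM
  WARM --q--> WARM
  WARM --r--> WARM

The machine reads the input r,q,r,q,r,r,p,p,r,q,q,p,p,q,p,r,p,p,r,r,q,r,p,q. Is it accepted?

No

FREE → LOAD → WARM → WARM → WARM → WARM → WARM → WARM → WARM → WARM → WARM → WARM → WARM → WARM → WARM → WARM → WARM → WARM → WARM → WARM → WARM → WARM → WARM → WARM → WARM
End state WARM is not accepting.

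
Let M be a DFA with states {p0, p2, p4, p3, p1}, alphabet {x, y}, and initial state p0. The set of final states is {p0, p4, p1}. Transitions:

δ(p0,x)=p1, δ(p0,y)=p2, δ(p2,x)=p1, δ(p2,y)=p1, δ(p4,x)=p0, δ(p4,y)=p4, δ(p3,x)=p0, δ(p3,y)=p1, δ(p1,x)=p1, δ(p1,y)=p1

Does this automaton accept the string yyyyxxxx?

Yes

start at p0
read 'y': p0 → p2
read 'y': p2 → p1
read 'y': p1 → p1
read 'y': p1 → p1
read 'x': p1 → p1
read 'x': p1 → p1
read 'x': p1 → p1
read 'x': p1 → p1
End state p1 is accepting.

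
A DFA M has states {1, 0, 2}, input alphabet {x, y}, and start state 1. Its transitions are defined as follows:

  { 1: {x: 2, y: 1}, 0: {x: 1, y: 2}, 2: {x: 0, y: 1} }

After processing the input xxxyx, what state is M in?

start at 1
read 'x': 1 → 2
read 'x': 2 → 0
read 'x': 0 → 1
read 'y': 1 → 1
read 'x': 1 → 2

2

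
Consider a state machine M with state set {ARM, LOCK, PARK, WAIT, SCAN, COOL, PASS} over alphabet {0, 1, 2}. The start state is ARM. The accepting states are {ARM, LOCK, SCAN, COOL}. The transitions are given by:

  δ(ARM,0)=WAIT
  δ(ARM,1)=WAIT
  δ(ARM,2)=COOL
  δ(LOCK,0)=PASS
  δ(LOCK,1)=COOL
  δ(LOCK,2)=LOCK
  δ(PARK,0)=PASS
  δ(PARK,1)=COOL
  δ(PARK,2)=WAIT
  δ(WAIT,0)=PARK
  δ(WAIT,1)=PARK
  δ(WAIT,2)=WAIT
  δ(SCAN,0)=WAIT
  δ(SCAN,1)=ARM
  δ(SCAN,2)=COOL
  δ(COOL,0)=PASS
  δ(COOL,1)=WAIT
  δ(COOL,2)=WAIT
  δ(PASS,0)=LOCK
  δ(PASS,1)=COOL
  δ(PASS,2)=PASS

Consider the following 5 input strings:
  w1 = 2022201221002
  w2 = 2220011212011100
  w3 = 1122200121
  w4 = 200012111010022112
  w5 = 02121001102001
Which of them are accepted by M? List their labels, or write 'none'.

w1: Trace: ARM -2-> COOL -0-> PASS -2-> PASS -2-> PASS -2-> PASS -0-> LOCK -1-> COOL -2-> WAIT -2-> WAIT -1-> PARK -0-> PASS -0-> LOCK -2-> LOCK  → end LOCK, accepted
w2: Trace: ARM -2-> COOL -2-> WAIT -2-> WAIT -0-> PARK -0-> PASS -1-> COOL -1-> WAIT -2-> WAIT -1-> PARK -2-> WAIT -0-> PARK -1-> COOL -1-> WAIT -1-> PARK -0-> PASS -0-> LOCK  → end LOCK, accepted
w3: Trace: ARM -1-> WAIT -1-> PARK -2-> WAIT -2-> WAIT -2-> WAIT -0-> PARK -0-> PASS -1-> COOL -2-> WAIT -1-> PARK  → end PARK, rejected
w4: Trace: ARM -2-> COOL -0-> PASS -0-> LOCK -0-> PASS -1-> COOL -2-> WAIT -1-> PARK -1-> COOL -1-> WAIT -0-> PARK -1-> COOL -0-> PASS -0-> LOCK -2-> LOCK -2-> LOCK -1-> COOL -1-> WAIT -2-> WAIT  → end WAIT, rejected
w5: Trace: ARM -0-> WAIT -2-> WAIT -1-> PARK -2-> WAIT -1-> PARK -0-> PASS -0-> LOCK -1-> COOL -1-> WAIT -0-> PARK -2-> WAIT -0-> PARK -0-> PASS -1-> COOL  → end COOL, accepted

w1, w2, w5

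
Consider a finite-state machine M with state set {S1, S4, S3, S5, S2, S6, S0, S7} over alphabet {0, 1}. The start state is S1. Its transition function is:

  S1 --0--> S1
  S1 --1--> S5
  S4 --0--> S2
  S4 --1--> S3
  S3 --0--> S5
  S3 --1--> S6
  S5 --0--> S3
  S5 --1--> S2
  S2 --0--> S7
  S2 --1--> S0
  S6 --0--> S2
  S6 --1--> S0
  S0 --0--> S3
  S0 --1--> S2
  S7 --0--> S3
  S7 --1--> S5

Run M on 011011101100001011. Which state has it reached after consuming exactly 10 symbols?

S1 → S1 → S5 → S2 → S7 → S5 → S2 → S0 → S3 → S6 → S0
After 10 symbols: S0.

S0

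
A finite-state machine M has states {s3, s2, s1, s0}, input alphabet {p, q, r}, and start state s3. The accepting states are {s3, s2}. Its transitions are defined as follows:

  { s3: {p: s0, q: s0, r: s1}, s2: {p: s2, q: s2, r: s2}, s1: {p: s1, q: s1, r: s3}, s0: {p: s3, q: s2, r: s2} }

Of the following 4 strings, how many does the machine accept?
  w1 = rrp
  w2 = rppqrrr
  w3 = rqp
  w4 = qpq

1

w1: s3 → s1 → s3 → s0  → end s0, rejected
w2: s3 → s1 → s1 → s1 → s1 → s3 → s1 → s3  → end s3, accepted
w3: s3 → s1 → s1 → s1  → end s1, rejected
w4: s3 → s0 → s3 → s0  → end s0, rejected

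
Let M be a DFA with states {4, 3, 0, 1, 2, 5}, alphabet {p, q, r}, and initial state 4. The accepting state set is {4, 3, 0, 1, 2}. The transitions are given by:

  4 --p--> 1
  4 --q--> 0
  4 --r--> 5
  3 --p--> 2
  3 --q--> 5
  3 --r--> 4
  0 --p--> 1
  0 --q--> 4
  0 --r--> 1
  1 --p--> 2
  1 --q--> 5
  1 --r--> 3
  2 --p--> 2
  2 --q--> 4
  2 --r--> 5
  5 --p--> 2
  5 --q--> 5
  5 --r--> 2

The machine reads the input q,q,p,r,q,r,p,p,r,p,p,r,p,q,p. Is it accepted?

4 → 0 → 4 → 1 → 3 → 5 → 2 → 2 → 2 → 5 → 2 → 2 → 5 → 2 → 4 → 1
End state 1 is accepting.

Yes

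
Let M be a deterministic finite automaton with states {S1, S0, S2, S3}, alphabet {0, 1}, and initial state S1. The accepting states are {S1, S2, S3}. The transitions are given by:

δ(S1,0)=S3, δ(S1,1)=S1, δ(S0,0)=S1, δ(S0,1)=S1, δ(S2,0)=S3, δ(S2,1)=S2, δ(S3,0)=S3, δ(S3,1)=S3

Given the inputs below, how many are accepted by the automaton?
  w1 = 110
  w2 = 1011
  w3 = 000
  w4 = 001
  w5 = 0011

w1:
  start at S1
  read '1': S1 → S1
  read '1': S1 → S1
  read '0': S1 → S3
  end S3, accepted
w2:
  start at S1
  read '1': S1 → S1
  read '0': S1 → S3
  read '1': S3 → S3
  read '1': S3 → S3
  end S3, accepted
w3:
  start at S1
  read '0': S1 → S3
  read '0': S3 → S3
  read '0': S3 → S3
  end S3, accepted
w4:
  start at S1
  read '0': S1 → S3
  read '0': S3 → S3
  read '1': S3 → S3
  end S3, accepted
w5:
  start at S1
  read '0': S1 → S3
  read '0': S3 → S3
  read '1': S3 → S3
  read '1': S3 → S3
  end S3, accepted

5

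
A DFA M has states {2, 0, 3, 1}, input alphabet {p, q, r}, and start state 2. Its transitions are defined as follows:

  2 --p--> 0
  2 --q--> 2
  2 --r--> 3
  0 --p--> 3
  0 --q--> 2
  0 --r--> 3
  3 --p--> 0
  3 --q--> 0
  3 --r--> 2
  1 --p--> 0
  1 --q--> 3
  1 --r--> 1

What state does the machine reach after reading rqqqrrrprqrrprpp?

2 → 3 → 0 → 2 → 2 → 3 → 2 → 3 → 0 → 3 → 0 → 3 → 2 → 0 → 3 → 0 → 3

3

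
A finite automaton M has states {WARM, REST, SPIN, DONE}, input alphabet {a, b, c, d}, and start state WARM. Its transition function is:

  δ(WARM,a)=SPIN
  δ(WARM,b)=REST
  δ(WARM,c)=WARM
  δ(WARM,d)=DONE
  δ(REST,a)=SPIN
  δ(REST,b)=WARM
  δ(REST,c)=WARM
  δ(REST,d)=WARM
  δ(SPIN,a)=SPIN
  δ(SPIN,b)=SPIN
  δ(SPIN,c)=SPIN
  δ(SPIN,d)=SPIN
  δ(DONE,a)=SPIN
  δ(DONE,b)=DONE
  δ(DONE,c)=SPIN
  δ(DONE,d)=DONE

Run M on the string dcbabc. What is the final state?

start at WARM
read 'd': WARM → DONE
read 'c': DONE → SPIN
read 'b': SPIN → SPIN
read 'a': SPIN → SPIN
read 'b': SPIN → SPIN
read 'c': SPIN → SPIN

SPIN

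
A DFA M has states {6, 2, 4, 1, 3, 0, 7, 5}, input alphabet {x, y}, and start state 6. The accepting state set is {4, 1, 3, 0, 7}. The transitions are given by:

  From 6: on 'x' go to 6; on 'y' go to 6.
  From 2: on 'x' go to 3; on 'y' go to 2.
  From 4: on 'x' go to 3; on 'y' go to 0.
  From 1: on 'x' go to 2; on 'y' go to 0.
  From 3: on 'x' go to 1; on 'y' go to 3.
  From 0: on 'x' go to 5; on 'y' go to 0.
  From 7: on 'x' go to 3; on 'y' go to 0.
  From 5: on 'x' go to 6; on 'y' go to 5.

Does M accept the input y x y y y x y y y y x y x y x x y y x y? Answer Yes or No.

No

6 → 6 → 6 → 6 → 6 → 6 → 6 → 6 → 6 → 6 → 6 → 6 → 6 → 6 → 6 → 6 → 6 → 6 → 6 → 6 → 6
End state 6 is not accepting.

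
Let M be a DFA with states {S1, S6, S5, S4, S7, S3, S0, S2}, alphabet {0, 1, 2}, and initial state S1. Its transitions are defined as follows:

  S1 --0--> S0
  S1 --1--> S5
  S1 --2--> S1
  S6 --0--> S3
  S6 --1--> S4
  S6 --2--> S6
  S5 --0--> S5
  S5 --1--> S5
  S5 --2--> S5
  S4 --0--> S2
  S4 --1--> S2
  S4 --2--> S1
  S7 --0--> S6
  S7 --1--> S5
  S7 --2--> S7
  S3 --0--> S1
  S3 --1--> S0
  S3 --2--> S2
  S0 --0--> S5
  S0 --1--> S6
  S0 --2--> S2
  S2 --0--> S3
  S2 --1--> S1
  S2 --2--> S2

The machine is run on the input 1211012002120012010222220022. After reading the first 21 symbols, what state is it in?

start at S1
read '1': S1 → S5
read '2': S5 → S5
read '1': S5 → S5
read '1': S5 → S5
read '0': S5 → S5
read '1': S5 → S5
read '2': S5 → S5
read '0': S5 → S5
read '0': S5 → S5
read '2': S5 → S5
read '1': S5 → S5
read '2': S5 → S5
read '0': S5 → S5
read '0': S5 → S5
read '1': S5 → S5
read '2': S5 → S5
read '0': S5 → S5
read '1': S5 → S5
read '0': S5 → S5
read '2': S5 → S5
read '2': S5 → S5
After 21 symbols: S5.

S5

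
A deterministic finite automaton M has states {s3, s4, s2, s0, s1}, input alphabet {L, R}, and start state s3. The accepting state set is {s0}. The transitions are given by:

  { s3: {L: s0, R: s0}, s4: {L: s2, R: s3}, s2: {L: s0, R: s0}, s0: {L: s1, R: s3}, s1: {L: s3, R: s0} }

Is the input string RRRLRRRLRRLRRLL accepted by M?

No

s3 → s0 → s3 → s0 → s1 → s0 → s3 → s0 → s1 → s0 → s3 → s0 → s3 → s0 → s1 → s3
End state s3 is not accepting.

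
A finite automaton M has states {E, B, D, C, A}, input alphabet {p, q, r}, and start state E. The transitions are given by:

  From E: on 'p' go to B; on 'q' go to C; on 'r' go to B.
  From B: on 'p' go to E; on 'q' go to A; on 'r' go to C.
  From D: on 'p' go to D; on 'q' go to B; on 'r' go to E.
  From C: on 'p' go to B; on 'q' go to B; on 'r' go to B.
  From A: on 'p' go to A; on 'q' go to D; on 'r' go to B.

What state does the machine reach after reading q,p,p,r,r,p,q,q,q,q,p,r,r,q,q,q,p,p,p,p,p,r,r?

start at E
read 'q': E → C
read 'p': C → B
read 'p': B → E
read 'r': E → B
read 'r': B → C
read 'p': C → B
read 'q': B → A
read 'q': A → D
read 'q': D → B
read 'q': B → A
read 'p': A → A
read 'r': A → B
read 'r': B → C
read 'q': C → B
read 'q': B → A
read 'q': A → D
read 'p': D → D
read 'p': D → D
read 'p': D → D
read 'p': D → D
read 'p': D → D
read 'r': D → E
read 'r': E → B

B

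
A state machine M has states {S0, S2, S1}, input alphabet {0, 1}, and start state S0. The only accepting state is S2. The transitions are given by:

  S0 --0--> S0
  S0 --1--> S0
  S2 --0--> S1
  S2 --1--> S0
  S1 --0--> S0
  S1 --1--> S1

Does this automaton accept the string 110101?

No

S0 → S0 → S0 → S0 → S0 → S0 → S0
End state S0 is not accepting.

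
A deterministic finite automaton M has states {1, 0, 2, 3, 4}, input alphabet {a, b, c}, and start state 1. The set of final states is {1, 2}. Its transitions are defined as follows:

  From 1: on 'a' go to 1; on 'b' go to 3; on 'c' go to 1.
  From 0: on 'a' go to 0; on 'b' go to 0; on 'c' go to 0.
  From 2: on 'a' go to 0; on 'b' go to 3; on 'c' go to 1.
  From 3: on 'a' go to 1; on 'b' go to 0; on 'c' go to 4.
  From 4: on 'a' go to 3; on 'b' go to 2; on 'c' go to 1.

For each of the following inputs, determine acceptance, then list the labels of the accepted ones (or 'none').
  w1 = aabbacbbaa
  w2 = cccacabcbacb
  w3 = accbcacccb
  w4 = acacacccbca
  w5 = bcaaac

w1: Trace: 1 -a-> 1 -a-> 1 -b-> 3 -b-> 0 -a-> 0 -c-> 0 -b-> 0 -b-> 0 -a-> 0 -a-> 0  → end 0, rejected
w2: Trace: 1 -c-> 1 -c-> 1 -c-> 1 -a-> 1 -c-> 1 -a-> 1 -b-> 3 -c-> 4 -b-> 2 -a-> 0 -c-> 0 -b-> 0  → end 0, rejected
w3: Trace: 1 -a-> 1 -c-> 1 -c-> 1 -b-> 3 -c-> 4 -a-> 3 -c-> 4 -c-> 1 -c-> 1 -b-> 3  → end 3, rejected
w4: Trace: 1 -a-> 1 -c-> 1 -a-> 1 -c-> 1 -a-> 1 -c-> 1 -c-> 1 -c-> 1 -b-> 3 -c-> 4 -a-> 3  → end 3, rejected
w5: Trace: 1 -b-> 3 -c-> 4 -a-> 3 -a-> 1 -a-> 1 -c-> 1  → end 1, accepted

w5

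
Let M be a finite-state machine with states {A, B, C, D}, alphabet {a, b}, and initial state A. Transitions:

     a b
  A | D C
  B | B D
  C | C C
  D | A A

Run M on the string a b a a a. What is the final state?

start at A
read 'a': A → D
read 'b': D → A
read 'a': A → D
read 'a': D → A
read 'a': A → D

D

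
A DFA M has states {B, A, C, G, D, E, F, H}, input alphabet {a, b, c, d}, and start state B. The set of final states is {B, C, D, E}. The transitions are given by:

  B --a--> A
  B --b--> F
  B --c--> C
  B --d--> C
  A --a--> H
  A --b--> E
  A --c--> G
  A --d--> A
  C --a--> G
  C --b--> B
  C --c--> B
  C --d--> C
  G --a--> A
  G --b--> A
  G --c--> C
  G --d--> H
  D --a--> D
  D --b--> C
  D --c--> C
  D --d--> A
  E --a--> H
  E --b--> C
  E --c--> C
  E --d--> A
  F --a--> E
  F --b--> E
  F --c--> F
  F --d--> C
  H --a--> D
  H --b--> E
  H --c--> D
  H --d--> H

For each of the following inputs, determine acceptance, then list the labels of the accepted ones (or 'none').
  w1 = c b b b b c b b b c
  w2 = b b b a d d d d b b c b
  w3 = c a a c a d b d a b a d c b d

w1, w3

w1: Trace: B -c-> C -b-> B -b-> F -b-> E -b-> C -c-> B -b-> F -b-> E -b-> C -c-> B  → end B, accepted
w2: Trace: B -b-> F -b-> E -b-> C -a-> G -d-> H -d-> H -d-> H -d-> H -b-> E -b-> C -c-> B -b-> F  → end F, rejected
w3: Trace: B -c-> C -a-> G -a-> A -c-> G -a-> A -d-> A -b-> E -d-> A -a-> H -b-> E -a-> H -d-> H -c-> D -b-> C -d-> C  → end C, accepted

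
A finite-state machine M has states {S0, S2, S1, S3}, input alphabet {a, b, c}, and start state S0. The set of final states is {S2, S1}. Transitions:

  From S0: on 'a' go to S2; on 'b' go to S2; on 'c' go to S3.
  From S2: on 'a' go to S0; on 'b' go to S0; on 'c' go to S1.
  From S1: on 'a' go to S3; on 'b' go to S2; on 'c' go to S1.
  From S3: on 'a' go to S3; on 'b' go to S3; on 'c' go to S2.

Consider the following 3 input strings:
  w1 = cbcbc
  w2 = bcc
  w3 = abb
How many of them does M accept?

w1: S0 → S3 → S3 → S2 → S0 → S3  → end S3, rejected
w2: S0 → S2 → S1 → S1  → end S1, accepted
w3: S0 → S2 → S0 → S2  → end S2, accepted

2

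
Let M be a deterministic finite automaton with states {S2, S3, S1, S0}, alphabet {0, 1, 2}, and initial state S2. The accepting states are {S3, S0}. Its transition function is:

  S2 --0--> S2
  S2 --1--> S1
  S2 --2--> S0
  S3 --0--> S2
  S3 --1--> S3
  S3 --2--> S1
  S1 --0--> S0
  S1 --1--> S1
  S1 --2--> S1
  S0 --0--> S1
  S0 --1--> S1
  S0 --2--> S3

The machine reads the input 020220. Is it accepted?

Trace: S2 -0-> S2 -2-> S0 -0-> S1 -2-> S1 -2-> S1 -0-> S0
End state S0 is accepting.

Yes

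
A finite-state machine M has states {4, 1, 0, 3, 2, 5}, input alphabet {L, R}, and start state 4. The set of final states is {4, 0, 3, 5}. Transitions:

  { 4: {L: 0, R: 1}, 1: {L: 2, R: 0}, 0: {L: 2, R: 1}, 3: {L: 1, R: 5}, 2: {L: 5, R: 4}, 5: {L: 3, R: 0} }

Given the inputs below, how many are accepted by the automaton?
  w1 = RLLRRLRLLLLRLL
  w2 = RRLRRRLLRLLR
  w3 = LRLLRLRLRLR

w1: 4 → 1 → 2 → 5 → 0 → 1 → 2 → 4 → 0 → 2 → 5 → 3 → 5 → 3 → 1  → end 1, rejected
w2: 4 → 1 → 0 → 2 → 4 → 1 → 0 → 2 → 5 → 0 → 2 → 5 → 0  → end 0, accepted
w3: 4 → 0 → 1 → 2 → 5 → 0 → 2 → 4 → 0 → 1 → 2 → 4  → end 4, accepted

2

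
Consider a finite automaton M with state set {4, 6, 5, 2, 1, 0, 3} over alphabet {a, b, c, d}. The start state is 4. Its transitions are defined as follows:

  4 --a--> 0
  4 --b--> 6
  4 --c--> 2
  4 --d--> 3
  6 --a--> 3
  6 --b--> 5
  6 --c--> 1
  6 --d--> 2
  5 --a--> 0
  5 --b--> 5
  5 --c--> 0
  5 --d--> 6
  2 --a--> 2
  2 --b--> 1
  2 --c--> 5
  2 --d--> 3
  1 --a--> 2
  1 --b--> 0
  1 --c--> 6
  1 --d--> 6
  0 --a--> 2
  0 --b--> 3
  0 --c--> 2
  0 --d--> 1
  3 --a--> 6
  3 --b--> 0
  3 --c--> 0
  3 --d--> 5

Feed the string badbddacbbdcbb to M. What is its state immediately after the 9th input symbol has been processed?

start at 4
read 'b': 4 → 6
read 'a': 6 → 3
read 'd': 3 → 5
read 'b': 5 → 5
read 'd': 5 → 6
read 'd': 6 → 2
read 'a': 2 → 2
read 'c': 2 → 5
read 'b': 5 → 5
After 9 symbols: 5.

5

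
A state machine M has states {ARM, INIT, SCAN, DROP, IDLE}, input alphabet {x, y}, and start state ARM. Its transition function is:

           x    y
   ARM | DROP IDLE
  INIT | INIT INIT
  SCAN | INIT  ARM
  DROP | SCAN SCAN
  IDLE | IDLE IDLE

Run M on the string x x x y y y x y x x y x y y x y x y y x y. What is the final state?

INIT

start at ARM
read 'x': ARM → DROP
read 'x': DROP → SCAN
read 'x': SCAN → INIT
read 'y': INIT → INIT
read 'y': INIT → INIT
read 'y': INIT → INIT
read 'x': INIT → INIT
read 'y': INIT → INIT
read 'x': INIT → INIT
read 'x': INIT → INIT
read 'y': INIT → INIT
read 'x': INIT → INIT
read 'y': INIT → INIT
read 'y': INIT → INIT
read 'x': INIT → INIT
read 'y': INIT → INIT
read 'x': INIT → INIT
read 'y': INIT → INIT
read 'y': INIT → INIT
read 'x': INIT → INIT
read 'y': INIT → INIT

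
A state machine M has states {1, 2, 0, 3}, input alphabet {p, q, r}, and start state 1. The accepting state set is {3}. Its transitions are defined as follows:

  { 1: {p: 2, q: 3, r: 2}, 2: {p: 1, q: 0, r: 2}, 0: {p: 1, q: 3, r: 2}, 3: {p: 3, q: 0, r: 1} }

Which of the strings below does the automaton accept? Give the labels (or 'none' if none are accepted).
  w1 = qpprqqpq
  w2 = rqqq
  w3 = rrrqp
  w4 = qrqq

w1: Trace: 1 -q-> 3 -p-> 3 -p-> 3 -r-> 1 -q-> 3 -q-> 0 -p-> 1 -q-> 3  → end 3, accepted
w2: Trace: 1 -r-> 2 -q-> 0 -q-> 3 -q-> 0  → end 0, rejected
w3: Trace: 1 -r-> 2 -r-> 2 -r-> 2 -q-> 0 -p-> 1  → end 1, rejected
w4: Trace: 1 -q-> 3 -r-> 1 -q-> 3 -q-> 0  → end 0, rejected

w1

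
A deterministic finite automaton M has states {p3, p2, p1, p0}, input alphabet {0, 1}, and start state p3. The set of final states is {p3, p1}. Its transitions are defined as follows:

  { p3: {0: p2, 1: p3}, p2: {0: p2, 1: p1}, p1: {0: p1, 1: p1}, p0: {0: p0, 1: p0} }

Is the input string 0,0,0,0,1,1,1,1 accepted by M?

Trace: p3 -0-> p2 -0-> p2 -0-> p2 -0-> p2 -1-> p1 -1-> p1 -1-> p1 -1-> p1
End state p1 is accepting.

Yes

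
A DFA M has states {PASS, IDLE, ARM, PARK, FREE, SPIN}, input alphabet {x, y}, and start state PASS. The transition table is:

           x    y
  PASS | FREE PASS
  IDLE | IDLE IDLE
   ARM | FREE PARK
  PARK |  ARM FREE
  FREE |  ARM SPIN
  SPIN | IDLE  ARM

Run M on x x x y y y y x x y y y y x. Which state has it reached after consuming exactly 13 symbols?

FREE

PASS → FREE → ARM → FREE → SPIN → ARM → PARK → FREE → ARM → FREE → SPIN → ARM → PARK → FREE
After 13 symbols: FREE.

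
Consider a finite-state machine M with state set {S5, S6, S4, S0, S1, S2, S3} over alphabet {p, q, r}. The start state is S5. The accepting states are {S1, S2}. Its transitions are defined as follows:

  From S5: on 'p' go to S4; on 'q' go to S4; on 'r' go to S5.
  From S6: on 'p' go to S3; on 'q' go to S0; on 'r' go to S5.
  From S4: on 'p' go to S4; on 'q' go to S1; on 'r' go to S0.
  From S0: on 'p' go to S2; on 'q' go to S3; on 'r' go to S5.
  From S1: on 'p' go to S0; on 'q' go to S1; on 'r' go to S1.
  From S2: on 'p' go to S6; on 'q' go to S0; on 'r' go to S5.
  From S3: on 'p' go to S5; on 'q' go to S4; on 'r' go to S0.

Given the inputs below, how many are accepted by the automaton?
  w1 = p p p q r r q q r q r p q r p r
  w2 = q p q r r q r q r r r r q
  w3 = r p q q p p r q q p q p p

1

w1: Trace: S5 -p-> S4 -p-> S4 -p-> S4 -q-> S1 -r-> S1 -r-> S1 -q-> S1 -q-> S1 -r-> S1 -q-> S1 -r-> S1 -p-> S0 -q-> S3 -r-> S0 -p-> S2 -r-> S5  → end S5, rejected
w2: Trace: S5 -q-> S4 -p-> S4 -q-> S1 -r-> S1 -r-> S1 -q-> S1 -r-> S1 -q-> S1 -r-> S1 -r-> S1 -r-> S1 -r-> S1 -q-> S1  → end S1, accepted
w3: Trace: S5 -r-> S5 -p-> S4 -q-> S1 -q-> S1 -p-> S0 -p-> S2 -r-> S5 -q-> S4 -q-> S1 -p-> S0 -q-> S3 -p-> S5 -p-> S4  → end S4, rejected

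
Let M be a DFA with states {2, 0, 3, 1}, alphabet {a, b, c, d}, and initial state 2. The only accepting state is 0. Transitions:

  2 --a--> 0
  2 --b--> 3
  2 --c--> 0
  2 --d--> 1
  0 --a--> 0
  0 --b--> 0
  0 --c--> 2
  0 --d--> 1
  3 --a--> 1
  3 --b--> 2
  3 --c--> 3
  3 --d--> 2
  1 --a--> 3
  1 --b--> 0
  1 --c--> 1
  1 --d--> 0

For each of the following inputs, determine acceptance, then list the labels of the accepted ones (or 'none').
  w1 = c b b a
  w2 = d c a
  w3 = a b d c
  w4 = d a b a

w1, w4

w1:
  start at 2
  read 'c': 2 → 0
  read 'b': 0 → 0
  read 'b': 0 → 0
  read 'a': 0 → 0
  end 0, accepted
w2:
  start at 2
  read 'd': 2 → 1
  read 'c': 1 → 1
  read 'a': 1 → 3
  end 3, rejected
w3:
  start at 2
  read 'a': 2 → 0
  read 'b': 0 → 0
  read 'd': 0 → 1
  read 'c': 1 → 1
  end 1, rejected
w4:
  start at 2
  read 'd': 2 → 1
  read 'a': 1 → 3
  read 'b': 3 → 2
  read 'a': 2 → 0
  end 0, accepted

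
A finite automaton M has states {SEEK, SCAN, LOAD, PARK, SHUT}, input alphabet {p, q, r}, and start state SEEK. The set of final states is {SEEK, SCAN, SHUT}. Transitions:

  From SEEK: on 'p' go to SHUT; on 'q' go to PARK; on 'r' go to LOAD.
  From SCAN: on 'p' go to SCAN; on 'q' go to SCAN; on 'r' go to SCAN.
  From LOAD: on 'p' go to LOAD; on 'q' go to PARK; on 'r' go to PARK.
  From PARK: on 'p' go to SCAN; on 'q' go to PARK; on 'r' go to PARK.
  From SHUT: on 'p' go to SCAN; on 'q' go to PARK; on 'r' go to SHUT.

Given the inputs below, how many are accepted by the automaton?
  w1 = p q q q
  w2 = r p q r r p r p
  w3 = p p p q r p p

w1: SEEK → SHUT → PARK → PARK → PARK  → end PARK, rejected
w2: SEEK → LOAD → LOAD → PARK → PARK → PARK → SCAN → SCAN → SCAN  → end SCAN, accepted
w3: SEEK → SHUT → SCAN → SCAN → SCAN → SCAN → SCAN → SCAN  → end SCAN, accepted

2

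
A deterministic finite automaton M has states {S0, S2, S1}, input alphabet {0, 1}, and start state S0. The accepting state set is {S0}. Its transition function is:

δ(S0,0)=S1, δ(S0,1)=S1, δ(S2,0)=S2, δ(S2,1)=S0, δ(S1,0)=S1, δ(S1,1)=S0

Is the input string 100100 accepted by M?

No

S0 → S1 → S1 → S1 → S0 → S1 → S1
End state S1 is not accepting.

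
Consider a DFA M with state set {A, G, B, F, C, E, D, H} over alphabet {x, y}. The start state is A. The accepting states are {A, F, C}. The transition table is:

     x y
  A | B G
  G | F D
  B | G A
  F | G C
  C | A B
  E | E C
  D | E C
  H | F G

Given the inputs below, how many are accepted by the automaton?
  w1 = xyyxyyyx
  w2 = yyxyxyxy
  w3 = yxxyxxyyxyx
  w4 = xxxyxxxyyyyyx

2

w1: Trace: A -x-> B -y-> A -y-> G -x-> F -y-> C -y-> B -y-> A -x-> B  → end B, rejected
w2: Trace: A -y-> G -y-> D -x-> E -y-> C -x-> A -y-> G -x-> F -y-> C  → end C, accepted
w3: Trace: A -y-> G -x-> F -x-> G -y-> D -x-> E -x-> E -y-> C -y-> B -x-> G -y-> D -x-> E  → end E, rejected
w4: Trace: A -x-> B -x-> G -x-> F -y-> C -x-> A -x-> B -x-> G -y-> D -y-> C -y-> B -y-> A -y-> G -x-> F  → end F, accepted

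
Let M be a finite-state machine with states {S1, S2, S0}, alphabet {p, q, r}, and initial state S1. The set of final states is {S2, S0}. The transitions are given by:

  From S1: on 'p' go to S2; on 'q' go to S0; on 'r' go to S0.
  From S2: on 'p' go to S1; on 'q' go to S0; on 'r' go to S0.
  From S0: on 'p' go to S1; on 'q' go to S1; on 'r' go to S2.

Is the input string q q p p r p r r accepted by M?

Yes

S1 → S0 → S1 → S2 → S1 → S0 → S1 → S0 → S2
End state S2 is accepting.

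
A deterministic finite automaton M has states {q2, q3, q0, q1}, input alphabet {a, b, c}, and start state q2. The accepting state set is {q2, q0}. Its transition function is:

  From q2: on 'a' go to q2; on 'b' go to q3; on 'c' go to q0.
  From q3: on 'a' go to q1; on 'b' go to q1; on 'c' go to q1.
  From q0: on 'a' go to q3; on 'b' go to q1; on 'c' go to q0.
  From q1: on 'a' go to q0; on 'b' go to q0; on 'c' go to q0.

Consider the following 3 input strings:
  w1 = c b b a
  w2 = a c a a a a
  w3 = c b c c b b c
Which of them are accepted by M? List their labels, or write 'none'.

w3

w1:
  start at q2
  read 'c': q2 → q0
  read 'b': q0 → q1
  read 'b': q1 → q0
  read 'a': q0 → q3
  end q3, rejected
w2:
  start at q2
  read 'a': q2 → q2
  read 'c': q2 → q0
  read 'a': q0 → q3
  read 'a': q3 → q1
  read 'a': q1 → q0
  read 'a': q0 → q3
  end q3, rejected
w3:
  start at q2
  read 'c': q2 → q0
  read 'b': q0 → q1
  read 'c': q1 → q0
  read 'c': q0 → q0
  read 'b': q0 → q1
  read 'b': q1 → q0
  read 'c': q0 → q0
  end q0, accepted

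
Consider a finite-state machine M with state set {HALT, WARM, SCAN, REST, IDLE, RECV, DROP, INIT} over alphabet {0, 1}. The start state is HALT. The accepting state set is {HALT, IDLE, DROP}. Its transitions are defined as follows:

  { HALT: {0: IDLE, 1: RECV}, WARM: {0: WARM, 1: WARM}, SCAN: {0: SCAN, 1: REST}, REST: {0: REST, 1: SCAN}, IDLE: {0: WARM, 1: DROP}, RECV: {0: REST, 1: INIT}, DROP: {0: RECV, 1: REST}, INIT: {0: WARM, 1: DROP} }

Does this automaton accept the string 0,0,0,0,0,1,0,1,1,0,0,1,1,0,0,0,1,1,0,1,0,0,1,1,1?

No

start at HALT
read '0': HALT → IDLE
read '0': IDLE → WARM
read '0': WARM → WARM
read '0': WARM → WARM
read '0': WARM → WARM
read '1': WARM → WARM
read '0': WARM → WARM
read '1': WARM → WARM
read '1': WARM → WARM
read '0': WARM → WARM
read '0': WARM → WARM
read '1': WARM → WARM
read '1': WARM → WARM
read '0': WARM → WARM
read '0': WARM → WARM
read '0': WARM → WARM
read '1': WARM → WARM
read '1': WARM → WARM
read '0': WARM → WARM
read '1': WARM → WARM
read '0': WARM → WARM
read '0': WARM → WARM
read '1': WARM → WARM
read '1': WARM → WARM
read '1': WARM → WARM
End state WARM is not accepting.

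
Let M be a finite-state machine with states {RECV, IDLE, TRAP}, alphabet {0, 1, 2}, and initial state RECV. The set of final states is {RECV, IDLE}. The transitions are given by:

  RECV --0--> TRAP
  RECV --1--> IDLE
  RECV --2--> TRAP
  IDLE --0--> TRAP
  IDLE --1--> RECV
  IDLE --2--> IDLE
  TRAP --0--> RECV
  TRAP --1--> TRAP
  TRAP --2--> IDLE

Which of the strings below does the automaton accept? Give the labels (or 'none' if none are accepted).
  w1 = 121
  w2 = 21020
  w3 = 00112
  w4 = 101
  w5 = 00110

w1, w2

w1: RECV → IDLE → IDLE → RECV  → end RECV, accepted
w2: RECV → TRAP → TRAP → RECV → TRAP → RECV  → end RECV, accepted
w3: RECV → TRAP → RECV → IDLE → RECV → TRAP  → end TRAP, rejected
w4: RECV → IDLE → TRAP → TRAP  → end TRAP, rejected
w5: RECV → TRAP → RECV → IDLE → RECV → TRAP  → end TRAP, rejected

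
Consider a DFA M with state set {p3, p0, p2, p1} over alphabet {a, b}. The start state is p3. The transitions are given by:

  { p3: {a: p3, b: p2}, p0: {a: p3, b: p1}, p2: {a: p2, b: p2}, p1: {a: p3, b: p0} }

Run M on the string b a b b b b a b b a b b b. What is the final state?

start at p3
read 'b': p3 → p2
read 'a': p2 → p2
read 'b': p2 → p2
read 'b': p2 → p2
read 'b': p2 → p2
read 'b': p2 → p2
read 'a': p2 → p2
read 'b': p2 → p2
read 'b': p2 → p2
read 'a': p2 → p2
read 'b': p2 → p2
read 'b': p2 → p2
read 'b': p2 → p2

p2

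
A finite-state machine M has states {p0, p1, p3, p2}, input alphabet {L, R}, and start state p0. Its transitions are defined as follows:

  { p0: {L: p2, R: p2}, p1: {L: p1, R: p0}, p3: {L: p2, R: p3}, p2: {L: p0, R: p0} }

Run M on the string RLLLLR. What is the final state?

p0

start at p0
read 'R': p0 → p2
read 'L': p2 → p0
read 'L': p0 → p2
read 'L': p2 → p0
read 'L': p0 → p2
read 'R': p2 → p0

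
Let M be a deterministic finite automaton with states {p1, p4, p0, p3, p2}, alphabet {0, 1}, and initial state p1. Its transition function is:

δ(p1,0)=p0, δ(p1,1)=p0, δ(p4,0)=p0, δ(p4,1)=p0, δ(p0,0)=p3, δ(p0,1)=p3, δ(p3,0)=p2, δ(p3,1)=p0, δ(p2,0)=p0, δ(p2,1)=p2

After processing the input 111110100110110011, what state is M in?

start at p1
read '1': p1 → p0
read '1': p0 → p3
read '1': p3 → p0
read '1': p0 → p3
read '1': p3 → p0
read '0': p0 → p3
read '1': p3 → p0
read '0': p0 → p3
read '0': p3 → p2
read '1': p2 → p2
read '1': p2 → p2
read '0': p2 → p0
read '1': p0 → p3
read '1': p3 → p0
read '0': p0 → p3
read '0': p3 → p2
read '1': p2 → p2
read '1': p2 → p2

p2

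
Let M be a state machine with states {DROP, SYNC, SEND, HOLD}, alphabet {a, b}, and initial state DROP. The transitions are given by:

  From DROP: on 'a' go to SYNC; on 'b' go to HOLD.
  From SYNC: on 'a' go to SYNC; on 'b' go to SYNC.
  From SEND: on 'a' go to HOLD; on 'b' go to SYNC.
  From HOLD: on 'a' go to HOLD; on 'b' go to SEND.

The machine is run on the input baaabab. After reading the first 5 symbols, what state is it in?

SEND

start at DROP
read 'b': DROP → HOLD
read 'a': HOLD → HOLD
read 'a': HOLD → HOLD
read 'a': HOLD → HOLD
read 'b': HOLD → SEND
After 5 symbols: SEND.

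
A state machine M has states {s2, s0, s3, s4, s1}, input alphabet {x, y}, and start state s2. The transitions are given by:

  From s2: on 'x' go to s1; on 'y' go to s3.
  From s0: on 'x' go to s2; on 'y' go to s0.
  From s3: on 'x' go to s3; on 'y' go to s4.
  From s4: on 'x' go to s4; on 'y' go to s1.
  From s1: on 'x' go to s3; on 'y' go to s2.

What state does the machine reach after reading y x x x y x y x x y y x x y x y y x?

s1

start at s2
read 'y': s2 → s3
read 'x': s3 → s3
read 'x': s3 → s3
read 'x': s3 → s3
read 'y': s3 → s4
read 'x': s4 → s4
read 'y': s4 → s1
read 'x': s1 → s3
read 'x': s3 → s3
read 'y': s3 → s4
read 'y': s4 → s1
read 'x': s1 → s3
read 'x': s3 → s3
read 'y': s3 → s4
read 'x': s4 → s4
read 'y': s4 → s1
read 'y': s1 → s2
read 'x': s2 → s1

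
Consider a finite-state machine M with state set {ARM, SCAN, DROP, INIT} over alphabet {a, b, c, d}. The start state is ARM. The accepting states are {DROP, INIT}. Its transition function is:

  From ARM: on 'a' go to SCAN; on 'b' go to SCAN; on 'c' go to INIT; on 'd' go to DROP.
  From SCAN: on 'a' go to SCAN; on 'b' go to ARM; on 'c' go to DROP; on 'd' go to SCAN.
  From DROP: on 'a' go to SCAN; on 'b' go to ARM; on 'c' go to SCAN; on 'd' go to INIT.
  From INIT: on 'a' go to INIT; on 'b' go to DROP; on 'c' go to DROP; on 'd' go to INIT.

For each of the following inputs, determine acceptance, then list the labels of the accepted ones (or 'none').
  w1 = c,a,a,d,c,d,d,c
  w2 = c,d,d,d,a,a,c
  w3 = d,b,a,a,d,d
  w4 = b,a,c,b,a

w1: ARM → INIT → INIT → INIT → INIT → DROP → INIT → INIT → DROP  → end DROP, accepted
w2: ARM → INIT → INIT → INIT → INIT → INIT → INIT → DROP  → end DROP, accepted
w3: ARM → DROP → ARM → SCAN → SCAN → SCAN → SCAN  → end SCAN, rejected
w4: ARM → SCAN → SCAN → DROP → ARM → SCAN  → end SCAN, rejected

w1, w2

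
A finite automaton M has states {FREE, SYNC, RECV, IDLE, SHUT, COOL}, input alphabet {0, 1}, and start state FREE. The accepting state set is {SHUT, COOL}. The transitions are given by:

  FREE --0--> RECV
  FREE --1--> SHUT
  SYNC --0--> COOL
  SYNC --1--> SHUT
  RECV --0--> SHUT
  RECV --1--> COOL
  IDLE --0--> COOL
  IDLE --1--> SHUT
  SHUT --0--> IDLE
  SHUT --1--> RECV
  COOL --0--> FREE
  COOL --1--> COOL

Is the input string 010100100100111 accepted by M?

Yes

start at FREE
read '0': FREE → RECV
read '1': RECV → COOL
read '0': COOL → FREE
read '1': FREE → SHUT
read '0': SHUT → IDLE
read '0': IDLE → COOL
read '1': COOL → COOL
read '0': COOL → FREE
read '0': FREE → RECV
read '1': RECV → COOL
read '0': COOL → FREE
read '0': FREE → RECV
read '1': RECV → COOL
read '1': COOL → COOL
read '1': COOL → COOL
End state COOL is accepting.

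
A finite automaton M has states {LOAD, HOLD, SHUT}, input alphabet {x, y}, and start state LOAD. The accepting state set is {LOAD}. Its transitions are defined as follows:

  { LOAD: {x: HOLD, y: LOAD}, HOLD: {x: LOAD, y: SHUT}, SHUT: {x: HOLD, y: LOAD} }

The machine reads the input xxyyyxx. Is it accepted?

Yes

LOAD → HOLD → LOAD → LOAD → LOAD → LOAD → HOLD → LOAD
End state LOAD is accepting.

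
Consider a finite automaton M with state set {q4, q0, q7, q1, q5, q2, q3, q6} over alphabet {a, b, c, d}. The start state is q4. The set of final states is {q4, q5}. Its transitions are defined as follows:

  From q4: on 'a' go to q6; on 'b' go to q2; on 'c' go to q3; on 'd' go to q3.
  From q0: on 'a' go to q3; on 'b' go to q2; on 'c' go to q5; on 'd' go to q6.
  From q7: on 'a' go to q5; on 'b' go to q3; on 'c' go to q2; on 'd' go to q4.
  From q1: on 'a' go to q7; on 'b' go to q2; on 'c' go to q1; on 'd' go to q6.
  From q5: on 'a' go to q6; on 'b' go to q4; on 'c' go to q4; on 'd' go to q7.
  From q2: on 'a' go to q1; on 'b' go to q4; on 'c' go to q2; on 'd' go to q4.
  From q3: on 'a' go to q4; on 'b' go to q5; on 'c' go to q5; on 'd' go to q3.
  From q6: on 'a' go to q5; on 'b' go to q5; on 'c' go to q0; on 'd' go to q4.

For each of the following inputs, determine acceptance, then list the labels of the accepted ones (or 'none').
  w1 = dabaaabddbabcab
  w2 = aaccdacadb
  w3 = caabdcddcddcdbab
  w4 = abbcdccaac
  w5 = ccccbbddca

w1, w2, w3, w4

w1: q4 → q3 → q4 → q2 → q1 → q7 → q5 → q4 → q3 → q3 → q5 → q6 → q5 → q4 → q6 → q5  → end q5, accepted
w2: q4 → q6 → q5 → q4 → q3 → q3 → q4 → q3 → q4 → q3 → q5  → end q5, accepted
w3: q4 → q3 → q4 → q6 → q5 → q7 → q2 → q4 → q3 → q5 → q7 → q4 → q3 → q3 → q5 → q6 → q5  → end q5, accepted
w4: q4 → q6 → q5 → q4 → q3 → q3 → q5 → q4 → q6 → q5 → q4  → end q4, accepted
w5: q4 → q3 → q5 → q4 → q3 → q5 → q4 → q3 → q3 → q5 → q6  → end q6, rejected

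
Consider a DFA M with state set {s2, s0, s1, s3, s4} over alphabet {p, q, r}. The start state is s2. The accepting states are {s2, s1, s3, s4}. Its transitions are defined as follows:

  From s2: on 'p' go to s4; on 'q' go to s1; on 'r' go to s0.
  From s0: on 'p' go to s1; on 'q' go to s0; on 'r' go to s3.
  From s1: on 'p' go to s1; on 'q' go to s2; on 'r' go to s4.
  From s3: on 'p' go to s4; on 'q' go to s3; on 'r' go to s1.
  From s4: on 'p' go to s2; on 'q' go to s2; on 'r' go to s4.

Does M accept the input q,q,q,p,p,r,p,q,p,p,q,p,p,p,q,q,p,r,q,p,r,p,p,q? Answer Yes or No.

s2 → s1 → s2 → s1 → s1 → s1 → s4 → s2 → s1 → s1 → s1 → s2 → s4 → s2 → s4 → s2 → s1 → s1 → s4 → s2 → s4 → s4 → s2 → s4 → s2
End state s2 is accepting.

Yes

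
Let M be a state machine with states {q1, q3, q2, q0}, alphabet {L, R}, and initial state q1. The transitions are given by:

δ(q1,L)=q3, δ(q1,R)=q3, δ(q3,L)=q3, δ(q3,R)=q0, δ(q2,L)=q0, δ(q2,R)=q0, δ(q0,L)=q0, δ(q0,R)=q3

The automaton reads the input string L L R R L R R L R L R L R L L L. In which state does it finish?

q0

start at q1
read 'L': q1 → q3
read 'L': q3 → q3
read 'R': q3 → q0
read 'R': q0 → q3
read 'L': q3 → q3
read 'R': q3 → q0
read 'R': q0 → q3
read 'L': q3 → q3
read 'R': q3 → q0
read 'L': q0 → q0
read 'R': q0 → q3
read 'L': q3 → q3
read 'R': q3 → q0
read 'L': q0 → q0
read 'L': q0 → q0
read 'L': q0 → q0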